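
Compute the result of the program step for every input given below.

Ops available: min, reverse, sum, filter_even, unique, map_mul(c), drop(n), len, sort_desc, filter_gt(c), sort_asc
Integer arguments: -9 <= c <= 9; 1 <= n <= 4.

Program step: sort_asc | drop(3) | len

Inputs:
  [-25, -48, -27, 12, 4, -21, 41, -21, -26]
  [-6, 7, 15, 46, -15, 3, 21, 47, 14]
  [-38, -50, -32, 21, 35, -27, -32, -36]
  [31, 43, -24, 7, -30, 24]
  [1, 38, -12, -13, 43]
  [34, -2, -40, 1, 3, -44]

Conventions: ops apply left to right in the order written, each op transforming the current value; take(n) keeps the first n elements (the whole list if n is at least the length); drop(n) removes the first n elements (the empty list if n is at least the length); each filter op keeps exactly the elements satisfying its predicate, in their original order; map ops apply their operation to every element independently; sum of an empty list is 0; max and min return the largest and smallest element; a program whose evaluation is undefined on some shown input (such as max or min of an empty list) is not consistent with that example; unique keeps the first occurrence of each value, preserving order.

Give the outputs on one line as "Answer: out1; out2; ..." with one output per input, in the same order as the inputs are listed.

6; 6; 5; 3; 2; 3

Execution, op by op:
  [-25, -48, -27, 12, 4, -21, 41, -21, -26] -> [-48, -27, -26, -25, -21, -21, 4, 12, 41] -> [-25, -21, -21, 4, 12, 41] -> 6
  [-6, 7, 15, 46, -15, 3, 21, 47, 14] -> [-15, -6, 3, 7, 14, 15, 21, 46, 47] -> [7, 14, 15, 21, 46, 47] -> 6
  [-38, -50, -32, 21, 35, -27, -32, -36] -> [-50, -38, -36, -32, -32, -27, 21, 35] -> [-32, -32, -27, 21, 35] -> 5
  [31, 43, -24, 7, -30, 24] -> [-30, -24, 7, 24, 31, 43] -> [24, 31, 43] -> 3
  [1, 38, -12, -13, 43] -> [-13, -12, 1, 38, 43] -> [38, 43] -> 2
  [34, -2, -40, 1, 3, -44] -> [-44, -40, -2, 1, 3, 34] -> [1, 3, 34] -> 3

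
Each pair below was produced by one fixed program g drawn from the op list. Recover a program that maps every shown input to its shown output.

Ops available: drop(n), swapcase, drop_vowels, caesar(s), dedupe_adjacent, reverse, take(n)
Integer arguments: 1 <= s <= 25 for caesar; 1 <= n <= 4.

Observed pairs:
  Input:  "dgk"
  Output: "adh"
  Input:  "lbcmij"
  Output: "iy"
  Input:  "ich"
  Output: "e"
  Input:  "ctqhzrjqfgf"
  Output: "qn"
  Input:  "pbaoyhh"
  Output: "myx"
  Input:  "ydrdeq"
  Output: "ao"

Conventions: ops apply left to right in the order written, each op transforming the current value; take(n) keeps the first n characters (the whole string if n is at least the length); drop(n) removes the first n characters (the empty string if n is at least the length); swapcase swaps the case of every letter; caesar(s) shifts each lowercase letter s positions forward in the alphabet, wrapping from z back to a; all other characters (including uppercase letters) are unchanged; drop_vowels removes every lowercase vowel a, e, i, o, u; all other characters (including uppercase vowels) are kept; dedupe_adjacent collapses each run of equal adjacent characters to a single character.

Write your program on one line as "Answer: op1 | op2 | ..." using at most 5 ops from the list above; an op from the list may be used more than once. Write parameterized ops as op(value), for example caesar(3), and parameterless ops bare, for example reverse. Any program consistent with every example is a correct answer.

take(3) | caesar(22) | caesar(10) | drop_vowels | caesar(17)

Check, running the answer program on each example:
  "dgk" -> "dgk" -> "zcg" -> "jmq" -> "jmq" -> "adh"
  "lbcmij" -> "lbc" -> "hxy" -> "rhi" -> "rh" -> "iy"
  "ich" -> "ich" -> "eyd" -> "oin" -> "n" -> "e"
  "ctqhzrjqfgf" -> "ctq" -> "ypm" -> "izw" -> "zw" -> "qn"
  "pbaoyhh" -> "pba" -> "lxw" -> "vhg" -> "vhg" -> "myx"
  "ydrdeq" -> "ydr" -> "uzn" -> "ejx" -> "jx" -> "ao"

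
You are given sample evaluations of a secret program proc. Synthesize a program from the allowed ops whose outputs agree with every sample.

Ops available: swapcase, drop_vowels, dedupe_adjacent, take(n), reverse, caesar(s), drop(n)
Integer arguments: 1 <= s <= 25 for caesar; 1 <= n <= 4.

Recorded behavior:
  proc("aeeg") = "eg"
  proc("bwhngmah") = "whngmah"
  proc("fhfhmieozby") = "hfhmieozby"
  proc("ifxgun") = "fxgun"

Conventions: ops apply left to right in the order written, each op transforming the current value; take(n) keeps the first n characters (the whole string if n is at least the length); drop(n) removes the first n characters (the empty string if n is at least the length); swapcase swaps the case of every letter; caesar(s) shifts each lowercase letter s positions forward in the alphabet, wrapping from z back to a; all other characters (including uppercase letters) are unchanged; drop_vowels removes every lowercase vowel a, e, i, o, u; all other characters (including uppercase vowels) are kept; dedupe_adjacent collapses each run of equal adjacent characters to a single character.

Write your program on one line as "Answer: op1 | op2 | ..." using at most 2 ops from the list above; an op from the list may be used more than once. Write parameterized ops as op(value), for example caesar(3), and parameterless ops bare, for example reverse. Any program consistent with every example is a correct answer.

dedupe_adjacent | drop(1)

Check, running the answer program on each example:
  "aeeg" -> "aeg" -> "eg"
  "bwhngmah" -> "bwhngmah" -> "whngmah"
  "fhfhmieozby" -> "fhfhmieozby" -> "hfhmieozby"
  "ifxgun" -> "ifxgun" -> "fxgun"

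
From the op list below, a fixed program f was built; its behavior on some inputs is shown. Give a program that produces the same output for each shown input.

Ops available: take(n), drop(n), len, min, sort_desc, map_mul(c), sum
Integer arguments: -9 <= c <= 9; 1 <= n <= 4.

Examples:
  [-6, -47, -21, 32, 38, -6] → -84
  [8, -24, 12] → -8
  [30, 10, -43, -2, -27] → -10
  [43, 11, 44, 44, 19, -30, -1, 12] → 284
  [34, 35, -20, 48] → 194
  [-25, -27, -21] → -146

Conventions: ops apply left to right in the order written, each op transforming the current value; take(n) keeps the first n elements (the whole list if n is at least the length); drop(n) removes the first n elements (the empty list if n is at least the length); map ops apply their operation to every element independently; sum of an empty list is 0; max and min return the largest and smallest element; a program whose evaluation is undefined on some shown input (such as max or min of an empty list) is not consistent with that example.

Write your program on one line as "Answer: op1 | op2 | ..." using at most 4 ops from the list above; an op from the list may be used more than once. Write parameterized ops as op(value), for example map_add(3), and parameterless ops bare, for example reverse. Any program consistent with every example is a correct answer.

take(4) | map_mul(2) | sum

Check, running the answer program on each example:
  [-6, -47, -21, 32, 38, -6] -> [-6, -47, -21, 32] -> [-12, -94, -42, 64] -> -84
  [8, -24, 12] -> [8, -24, 12] -> [16, -48, 24] -> -8
  [30, 10, -43, -2, -27] -> [30, 10, -43, -2] -> [60, 20, -86, -4] -> -10
  [43, 11, 44, 44, 19, -30, -1, 12] -> [43, 11, 44, 44] -> [86, 22, 88, 88] -> 284
  [34, 35, -20, 48] -> [34, 35, -20, 48] -> [68, 70, -40, 96] -> 194
  [-25, -27, -21] -> [-25, -27, -21] -> [-50, -54, -42] -> -146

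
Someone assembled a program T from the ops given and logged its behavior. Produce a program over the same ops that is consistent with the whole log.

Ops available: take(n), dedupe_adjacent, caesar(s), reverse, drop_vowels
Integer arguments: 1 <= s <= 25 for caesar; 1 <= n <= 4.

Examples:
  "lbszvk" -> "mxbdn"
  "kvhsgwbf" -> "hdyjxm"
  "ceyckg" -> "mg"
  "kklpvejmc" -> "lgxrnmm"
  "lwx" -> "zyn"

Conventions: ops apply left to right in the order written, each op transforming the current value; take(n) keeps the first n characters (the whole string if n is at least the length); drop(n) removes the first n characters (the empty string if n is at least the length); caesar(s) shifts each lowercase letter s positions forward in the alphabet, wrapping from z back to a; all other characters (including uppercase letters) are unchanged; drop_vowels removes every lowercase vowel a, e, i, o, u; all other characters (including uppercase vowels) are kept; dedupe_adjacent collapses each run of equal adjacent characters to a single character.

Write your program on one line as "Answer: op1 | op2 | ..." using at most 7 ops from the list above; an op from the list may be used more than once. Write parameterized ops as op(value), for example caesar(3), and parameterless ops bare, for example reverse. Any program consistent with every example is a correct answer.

reverse | caesar(21) | reverse | caesar(7) | reverse | drop_vowels

Check, running the answer program on each example:
  "lbszvk" -> "kvzsbl" -> "fqunwg" -> "gwnuqf" -> "ndubxm" -> "mxbudn" -> "mxbdn"
  "kvhsgwbf" -> "fbwgshvk" -> "awrbncqf" -> "fqcnbrwa" -> "mxjuiydh" -> "hdyiujxm" -> "hdyjxm"
  "ceyckg" -> "gkcyec" -> "bfxtzx" -> "xztxfb" -> "egaemi" -> "imeage" -> "mg"
  "kklpvejmc" -> "cmjevplkk" -> "xhezqkgff" -> "ffgkqzehx" -> "mmnrxgloe" -> "eolgxrnmm" -> "lgxrnmm"
  "lwx" -> "xwl" -> "srg" -> "grs" -> "nyz" -> "zyn" -> "zyn"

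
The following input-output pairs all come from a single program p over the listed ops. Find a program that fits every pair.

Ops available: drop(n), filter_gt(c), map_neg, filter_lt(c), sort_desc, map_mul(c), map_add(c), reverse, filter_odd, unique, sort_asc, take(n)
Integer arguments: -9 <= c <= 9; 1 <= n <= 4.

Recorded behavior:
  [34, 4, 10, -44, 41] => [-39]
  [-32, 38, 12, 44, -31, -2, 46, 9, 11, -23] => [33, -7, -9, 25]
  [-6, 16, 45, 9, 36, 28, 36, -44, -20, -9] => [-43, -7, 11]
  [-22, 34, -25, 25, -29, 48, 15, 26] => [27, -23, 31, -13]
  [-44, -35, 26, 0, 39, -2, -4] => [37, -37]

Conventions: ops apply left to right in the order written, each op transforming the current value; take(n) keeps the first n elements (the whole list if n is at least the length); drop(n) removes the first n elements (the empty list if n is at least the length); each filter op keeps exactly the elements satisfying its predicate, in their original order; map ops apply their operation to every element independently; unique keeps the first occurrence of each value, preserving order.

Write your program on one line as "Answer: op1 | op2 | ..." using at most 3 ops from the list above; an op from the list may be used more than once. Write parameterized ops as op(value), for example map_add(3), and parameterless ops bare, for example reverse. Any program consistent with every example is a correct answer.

map_add(-2) | map_neg | filter_odd

Check, running the answer program on each example:
  [34, 4, 10, -44, 41] -> [32, 2, 8, -46, 39] -> [-32, -2, -8, 46, -39] -> [-39]
  [-32, 38, 12, 44, -31, -2, 46, 9, 11, -23] -> [-34, 36, 10, 42, -33, -4, 44, 7, 9, -25] -> [34, -36, -10, -42, 33, 4, -44, -7, -9, 25] -> [33, -7, -9, 25]
  [-6, 16, 45, 9, 36, 28, 36, -44, -20, -9] -> [-8, 14, 43, 7, 34, 26, 34, -46, -22, -11] -> [8, -14, -43, -7, -34, -26, -34, 46, 22, 11] -> [-43, -7, 11]
  [-22, 34, -25, 25, -29, 48, 15, 26] -> [-24, 32, -27, 23, -31, 46, 13, 24] -> [24, -32, 27, -23, 31, -46, -13, -24] -> [27, -23, 31, -13]
  [-44, -35, 26, 0, 39, -2, -4] -> [-46, -37, 24, -2, 37, -4, -6] -> [46, 37, -24, 2, -37, 4, 6] -> [37, -37]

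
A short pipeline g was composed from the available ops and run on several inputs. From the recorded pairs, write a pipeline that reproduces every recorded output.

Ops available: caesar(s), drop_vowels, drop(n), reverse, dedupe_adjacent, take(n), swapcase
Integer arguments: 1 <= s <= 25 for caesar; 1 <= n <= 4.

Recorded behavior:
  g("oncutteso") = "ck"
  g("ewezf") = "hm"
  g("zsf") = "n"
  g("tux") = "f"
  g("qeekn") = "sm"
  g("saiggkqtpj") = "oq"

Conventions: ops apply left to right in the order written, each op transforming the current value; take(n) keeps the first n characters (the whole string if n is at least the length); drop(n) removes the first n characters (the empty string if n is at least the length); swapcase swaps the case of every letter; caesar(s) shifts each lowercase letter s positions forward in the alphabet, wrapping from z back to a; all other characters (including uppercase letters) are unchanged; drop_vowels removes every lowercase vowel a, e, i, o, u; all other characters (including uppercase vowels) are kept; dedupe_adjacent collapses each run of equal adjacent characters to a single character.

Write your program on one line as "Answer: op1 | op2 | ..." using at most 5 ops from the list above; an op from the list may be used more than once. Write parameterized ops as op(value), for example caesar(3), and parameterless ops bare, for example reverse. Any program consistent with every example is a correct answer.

drop(2) | caesar(6) | take(2) | reverse | caesar(2)

Check, running the answer program on each example:
  "oncutteso" -> "cutteso" -> "iazzkyu" -> "ia" -> "ai" -> "ck"
  "ewezf" -> "ezf" -> "kfl" -> "kf" -> "fk" -> "hm"
  "zsf" -> "f" -> "l" -> "l" -> "l" -> "n"
  "tux" -> "x" -> "d" -> "d" -> "d" -> "f"
  "qeekn" -> "ekn" -> "kqt" -> "kq" -> "qk" -> "sm"
  "saiggkqtpj" -> "iggkqtpj" -> "ommqwzvp" -> "om" -> "mo" -> "oq"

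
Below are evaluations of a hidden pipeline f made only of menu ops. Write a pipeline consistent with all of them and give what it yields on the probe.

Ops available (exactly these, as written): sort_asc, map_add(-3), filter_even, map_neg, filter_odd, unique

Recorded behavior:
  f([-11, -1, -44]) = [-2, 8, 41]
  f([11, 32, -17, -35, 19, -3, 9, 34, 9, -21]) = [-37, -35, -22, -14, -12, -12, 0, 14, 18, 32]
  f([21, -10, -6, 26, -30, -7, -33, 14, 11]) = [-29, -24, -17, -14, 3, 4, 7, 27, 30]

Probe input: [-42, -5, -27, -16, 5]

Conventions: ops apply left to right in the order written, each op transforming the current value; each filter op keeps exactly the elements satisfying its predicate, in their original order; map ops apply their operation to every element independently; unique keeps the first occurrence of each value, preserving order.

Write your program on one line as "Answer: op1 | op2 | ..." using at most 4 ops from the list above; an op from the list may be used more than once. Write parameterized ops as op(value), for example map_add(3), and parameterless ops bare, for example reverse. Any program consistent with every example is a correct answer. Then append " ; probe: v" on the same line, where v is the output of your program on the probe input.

map_neg | map_add(-3) | sort_asc ; probe: [-8, 2, 13, 24, 39]

Check, running the answer program on each example:
  [-11, -1, -44] -> [11, 1, 44] -> [8, -2, 41] -> [-2, 8, 41]
  [11, 32, -17, -35, 19, -3, 9, 34, 9, -21] -> [-11, -32, 17, 35, -19, 3, -9, -34, -9, 21] -> [-14, -35, 14, 32, -22, 0, -12, -37, -12, 18] -> [-37, -35, -22, -14, -12, -12, 0, 14, 18, 32]
  [21, -10, -6, 26, -30, -7, -33, 14, 11] -> [-21, 10, 6, -26, 30, 7, 33, -14, -11] -> [-24, 7, 3, -29, 27, 4, 30, -17, -14] -> [-29, -24, -17, -14, 3, 4, 7, 27, 30]
  probe: [-42, -5, -27, -16, 5] -> [42, 5, 27, 16, -5] -> [39, 2, 24, 13, -8] -> [-8, 2, 13, 24, 39]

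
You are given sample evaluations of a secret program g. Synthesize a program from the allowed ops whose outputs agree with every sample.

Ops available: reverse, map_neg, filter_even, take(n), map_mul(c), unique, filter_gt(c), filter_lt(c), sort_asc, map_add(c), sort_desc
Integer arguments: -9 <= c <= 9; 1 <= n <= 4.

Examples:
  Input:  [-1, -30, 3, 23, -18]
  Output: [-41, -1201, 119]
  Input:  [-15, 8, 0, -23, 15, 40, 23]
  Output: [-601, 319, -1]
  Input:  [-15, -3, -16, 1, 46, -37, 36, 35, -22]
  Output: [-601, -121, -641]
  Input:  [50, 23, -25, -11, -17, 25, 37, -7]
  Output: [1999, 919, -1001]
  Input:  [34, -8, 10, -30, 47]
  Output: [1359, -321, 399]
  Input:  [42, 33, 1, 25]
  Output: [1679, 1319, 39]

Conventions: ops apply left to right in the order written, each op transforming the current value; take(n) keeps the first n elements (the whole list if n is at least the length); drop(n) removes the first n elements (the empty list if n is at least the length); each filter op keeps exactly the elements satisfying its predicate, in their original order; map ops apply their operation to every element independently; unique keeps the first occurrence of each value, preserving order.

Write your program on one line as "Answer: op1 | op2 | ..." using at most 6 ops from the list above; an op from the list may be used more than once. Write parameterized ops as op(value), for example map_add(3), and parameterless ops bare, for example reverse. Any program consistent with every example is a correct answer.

map_mul(-5) | map_mul(8) | take(3) | map_add(1) | map_neg

Check, running the answer program on each example:
  [-1, -30, 3, 23, -18] -> [5, 150, -15, -115, 90] -> [40, 1200, -120, -920, 720] -> [40, 1200, -120] -> [41, 1201, -119] -> [-41, -1201, 119]
  [-15, 8, 0, -23, 15, 40, 23] -> [75, -40, 0, 115, -75, -200, -115] -> [600, -320, 0, 920, -600, -1600, -920] -> [600, -320, 0] -> [601, -319, 1] -> [-601, 319, -1]
  [-15, -3, -16, 1, 46, -37, 36, 35, -22] -> [75, 15, 80, -5, -230, 185, -180, -175, 110] -> [600, 120, 640, -40, -1840, 1480, -1440, -1400, 880] -> [600, 120, 640] -> [601, 121, 641] -> [-601, -121, -641]
  [50, 23, -25, -11, -17, 25, 37, -7] -> [-250, -115, 125, 55, 85, -125, -185, 35] -> [-2000, -920, 1000, 440, 680, -1000, -1480, 280] -> [-2000, -920, 1000] -> [-1999, -919, 1001] -> [1999, 919, -1001]
  [34, -8, 10, -30, 47] -> [-170, 40, -50, 150, -235] -> [-1360, 320, -400, 1200, -1880] -> [-1360, 320, -400] -> [-1359, 321, -399] -> [1359, -321, 399]
  [42, 33, 1, 25] -> [-210, -165, -5, -125] -> [-1680, -1320, -40, -1000] -> [-1680, -1320, -40] -> [-1679, -1319, -39] -> [1679, 1319, 39]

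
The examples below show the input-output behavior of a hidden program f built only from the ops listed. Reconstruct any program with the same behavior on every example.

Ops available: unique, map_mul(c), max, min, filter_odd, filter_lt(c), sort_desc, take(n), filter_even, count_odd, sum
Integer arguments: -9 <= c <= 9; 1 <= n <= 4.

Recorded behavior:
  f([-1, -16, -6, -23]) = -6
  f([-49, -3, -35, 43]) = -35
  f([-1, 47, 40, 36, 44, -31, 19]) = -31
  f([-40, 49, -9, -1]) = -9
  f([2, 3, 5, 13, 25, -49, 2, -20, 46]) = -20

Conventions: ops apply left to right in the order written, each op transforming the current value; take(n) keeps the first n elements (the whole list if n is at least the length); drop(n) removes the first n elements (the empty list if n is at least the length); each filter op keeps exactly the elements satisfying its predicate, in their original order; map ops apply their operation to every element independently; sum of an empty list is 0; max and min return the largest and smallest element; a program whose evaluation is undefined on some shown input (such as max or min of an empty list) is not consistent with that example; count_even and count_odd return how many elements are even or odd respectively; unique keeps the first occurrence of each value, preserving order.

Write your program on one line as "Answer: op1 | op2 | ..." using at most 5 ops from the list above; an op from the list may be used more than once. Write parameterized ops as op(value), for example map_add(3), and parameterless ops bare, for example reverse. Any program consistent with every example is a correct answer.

sort_desc | filter_lt(-4) | take(1) | sum

Check, running the answer program on each example:
  [-1, -16, -6, -23] -> [-1, -6, -16, -23] -> [-6, -16, -23] -> [-6] -> -6
  [-49, -3, -35, 43] -> [43, -3, -35, -49] -> [-35, -49] -> [-35] -> -35
  [-1, 47, 40, 36, 44, -31, 19] -> [47, 44, 40, 36, 19, -1, -31] -> [-31] -> [-31] -> -31
  [-40, 49, -9, -1] -> [49, -1, -9, -40] -> [-9, -40] -> [-9] -> -9
  [2, 3, 5, 13, 25, -49, 2, -20, 46] -> [46, 25, 13, 5, 3, 2, 2, -20, -49] -> [-20, -49] -> [-20] -> -20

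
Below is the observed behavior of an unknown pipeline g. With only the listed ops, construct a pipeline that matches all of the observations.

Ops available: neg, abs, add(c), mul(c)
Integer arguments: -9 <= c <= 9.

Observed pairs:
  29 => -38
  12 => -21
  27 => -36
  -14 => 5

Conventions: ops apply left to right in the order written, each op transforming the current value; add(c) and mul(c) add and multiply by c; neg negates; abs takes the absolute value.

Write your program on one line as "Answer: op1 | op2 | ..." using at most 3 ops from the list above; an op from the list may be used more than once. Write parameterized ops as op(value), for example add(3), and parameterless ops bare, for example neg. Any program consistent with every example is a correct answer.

neg | add(-6) | add(-3)

Check, running the answer program on each example:
  29 -> -29 -> -35 -> -38
  12 -> -12 -> -18 -> -21
  27 -> -27 -> -33 -> -36
  -14 -> 14 -> 8 -> 5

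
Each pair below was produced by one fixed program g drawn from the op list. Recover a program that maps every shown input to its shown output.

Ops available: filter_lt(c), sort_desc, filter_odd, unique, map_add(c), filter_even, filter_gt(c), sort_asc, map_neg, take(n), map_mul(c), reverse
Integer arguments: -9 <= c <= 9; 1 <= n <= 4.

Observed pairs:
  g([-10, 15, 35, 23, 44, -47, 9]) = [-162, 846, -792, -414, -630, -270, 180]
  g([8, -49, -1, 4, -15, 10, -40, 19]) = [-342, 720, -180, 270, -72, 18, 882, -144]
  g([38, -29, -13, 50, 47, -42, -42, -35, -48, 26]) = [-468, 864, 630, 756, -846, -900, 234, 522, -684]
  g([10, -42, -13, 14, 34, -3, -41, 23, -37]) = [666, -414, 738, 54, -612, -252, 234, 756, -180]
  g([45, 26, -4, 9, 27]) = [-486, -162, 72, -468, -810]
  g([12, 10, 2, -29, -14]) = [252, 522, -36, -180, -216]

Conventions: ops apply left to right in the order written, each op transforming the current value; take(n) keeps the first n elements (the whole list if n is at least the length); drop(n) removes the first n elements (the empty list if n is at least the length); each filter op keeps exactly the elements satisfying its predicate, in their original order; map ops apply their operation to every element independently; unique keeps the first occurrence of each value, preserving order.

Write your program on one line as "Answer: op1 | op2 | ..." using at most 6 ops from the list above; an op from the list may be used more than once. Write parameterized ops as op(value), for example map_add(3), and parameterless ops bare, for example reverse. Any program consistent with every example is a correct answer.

reverse | map_neg | map_mul(3) | unique | map_mul(6)

Check, running the answer program on each example:
  [-10, 15, 35, 23, 44, -47, 9] -> [9, -47, 44, 23, 35, 15, -10] -> [-9, 47, -44, -23, -35, -15, 10] -> [-27, 141, -132, -69, -105, -45, 30] -> [-27, 141, -132, -69, -105, -45, 30] -> [-162, 846, -792, -414, -630, -270, 180]
  [8, -49, -1, 4, -15, 10, -40, 19] -> [19, -40, 10, -15, 4, -1, -49, 8] -> [-19, 40, -10, 15, -4, 1, 49, -8] -> [-57, 120, -30, 45, -12, 3, 147, -24] -> [-57, 120, -30, 45, -12, 3, 147, -24] -> [-342, 720, -180, 270, -72, 18, 882, -144]
  [38, -29, -13, 50, 47, -42, -42, -35, -48, 26] -> [26, -48, -35, -42, -42, 47, 50, -13, -29, 38] -> [-26, 48, 35, 42, 42, -47, -50, 13, 29, -38] -> [-78, 144, 105, 126, 126, -141, -150, 39, 87, -114] -> [-78, 144, 105, 126, -141, -150, 39, 87, -114] -> [-468, 864, 630, 756, -846, -900, 234, 522, -684]
  [10, -42, -13, 14, 34, -3, -41, 23, -37] -> [-37, 23, -41, -3, 34, 14, -13, -42, 10] -> [37, -23, 41, 3, -34, -14, 13, 42, -10] -> [111, -69, 123, 9, -102, -42, 39, 126, -30] -> [111, -69, 123, 9, -102, -42, 39, 126, -30] -> [666, -414, 738, 54, -612, -252, 234, 756, -180]
  [45, 26, -4, 9, 27] -> [27, 9, -4, 26, 45] -> [-27, -9, 4, -26, -45] -> [-81, -27, 12, -78, -135] -> [-81, -27, 12, -78, -135] -> [-486, -162, 72, -468, -810]
  [12, 10, 2, -29, -14] -> [-14, -29, 2, 10, 12] -> [14, 29, -2, -10, -12] -> [42, 87, -6, -30, -36] -> [42, 87, -6, -30, -36] -> [252, 522, -36, -180, -216]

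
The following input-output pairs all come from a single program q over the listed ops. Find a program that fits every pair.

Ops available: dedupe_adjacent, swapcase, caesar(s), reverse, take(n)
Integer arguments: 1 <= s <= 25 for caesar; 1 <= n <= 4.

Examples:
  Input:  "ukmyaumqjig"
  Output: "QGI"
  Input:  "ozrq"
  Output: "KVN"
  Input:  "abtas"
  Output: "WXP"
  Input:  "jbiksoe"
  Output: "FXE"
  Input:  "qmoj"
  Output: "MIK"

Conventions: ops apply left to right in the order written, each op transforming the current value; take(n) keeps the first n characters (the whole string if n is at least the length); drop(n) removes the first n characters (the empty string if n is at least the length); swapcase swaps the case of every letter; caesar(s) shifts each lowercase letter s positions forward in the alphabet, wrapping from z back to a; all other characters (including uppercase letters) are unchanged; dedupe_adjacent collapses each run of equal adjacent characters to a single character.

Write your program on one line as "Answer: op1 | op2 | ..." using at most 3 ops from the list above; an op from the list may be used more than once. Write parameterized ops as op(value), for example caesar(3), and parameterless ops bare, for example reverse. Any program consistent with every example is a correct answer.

caesar(22) | take(3) | swapcase

Check, running the answer program on each example:
  "ukmyaumqjig" -> "qgiuwqimfec" -> "qgi" -> "QGI"
  "ozrq" -> "kvnm" -> "kvn" -> "KVN"
  "abtas" -> "wxpwo" -> "wxp" -> "WXP"
  "jbiksoe" -> "fxegoka" -> "fxe" -> "FXE"
  "qmoj" -> "mikf" -> "mik" -> "MIK"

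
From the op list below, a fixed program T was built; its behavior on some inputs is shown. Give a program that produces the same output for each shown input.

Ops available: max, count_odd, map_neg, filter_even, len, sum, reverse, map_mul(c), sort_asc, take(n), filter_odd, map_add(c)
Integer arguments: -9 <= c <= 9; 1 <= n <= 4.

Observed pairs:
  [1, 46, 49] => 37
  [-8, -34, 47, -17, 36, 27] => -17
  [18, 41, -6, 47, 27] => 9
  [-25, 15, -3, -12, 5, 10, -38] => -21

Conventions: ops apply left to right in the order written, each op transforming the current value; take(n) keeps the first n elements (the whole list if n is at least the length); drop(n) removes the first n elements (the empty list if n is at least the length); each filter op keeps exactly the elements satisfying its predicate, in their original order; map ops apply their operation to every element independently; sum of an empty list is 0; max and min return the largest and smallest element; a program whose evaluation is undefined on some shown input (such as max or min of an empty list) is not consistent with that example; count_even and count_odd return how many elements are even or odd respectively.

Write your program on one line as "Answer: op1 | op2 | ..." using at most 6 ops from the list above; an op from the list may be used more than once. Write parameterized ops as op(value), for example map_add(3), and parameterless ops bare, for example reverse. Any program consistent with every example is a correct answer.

map_add(-8) | sort_asc | take(3) | map_add(-1) | filter_odd | max

Check, running the answer program on each example:
  [1, 46, 49] -> [-7, 38, 41] -> [-7, 38, 41] -> [-7, 38, 41] -> [-8, 37, 40] -> [37] -> 37
  [-8, -34, 47, -17, 36, 27] -> [-16, -42, 39, -25, 28, 19] -> [-42, -25, -16, 19, 28, 39] -> [-42, -25, -16] -> [-43, -26, -17] -> [-43, -17] -> -17
  [18, 41, -6, 47, 27] -> [10, 33, -14, 39, 19] -> [-14, 10, 19, 33, 39] -> [-14, 10, 19] -> [-15, 9, 18] -> [-15, 9] -> 9
  [-25, 15, -3, -12, 5, 10, -38] -> [-33, 7, -11, -20, -3, 2, -46] -> [-46, -33, -20, -11, -3, 2, 7] -> [-46, -33, -20] -> [-47, -34, -21] -> [-47, -21] -> -21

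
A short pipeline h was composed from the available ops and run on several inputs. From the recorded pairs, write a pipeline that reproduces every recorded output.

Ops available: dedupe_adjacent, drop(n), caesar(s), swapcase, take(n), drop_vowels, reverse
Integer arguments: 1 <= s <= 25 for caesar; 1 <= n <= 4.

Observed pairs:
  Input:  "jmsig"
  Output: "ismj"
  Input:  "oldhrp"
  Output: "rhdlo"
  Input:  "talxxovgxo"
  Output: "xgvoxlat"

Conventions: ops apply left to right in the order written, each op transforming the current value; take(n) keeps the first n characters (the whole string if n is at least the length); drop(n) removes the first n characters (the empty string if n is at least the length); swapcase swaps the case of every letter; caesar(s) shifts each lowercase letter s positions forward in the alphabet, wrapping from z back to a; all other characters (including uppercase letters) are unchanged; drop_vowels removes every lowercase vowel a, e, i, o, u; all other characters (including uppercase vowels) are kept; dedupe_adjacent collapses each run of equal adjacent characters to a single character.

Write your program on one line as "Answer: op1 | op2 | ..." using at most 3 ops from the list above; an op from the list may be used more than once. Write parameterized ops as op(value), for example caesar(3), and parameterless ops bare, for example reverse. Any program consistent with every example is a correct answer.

dedupe_adjacent | reverse | drop(1)

Check, running the answer program on each example:
  "jmsig" -> "jmsig" -> "gismj" -> "ismj"
  "oldhrp" -> "oldhrp" -> "prhdlo" -> "rhdlo"
  "talxxovgxo" -> "talxovgxo" -> "oxgvoxlat" -> "xgvoxlat"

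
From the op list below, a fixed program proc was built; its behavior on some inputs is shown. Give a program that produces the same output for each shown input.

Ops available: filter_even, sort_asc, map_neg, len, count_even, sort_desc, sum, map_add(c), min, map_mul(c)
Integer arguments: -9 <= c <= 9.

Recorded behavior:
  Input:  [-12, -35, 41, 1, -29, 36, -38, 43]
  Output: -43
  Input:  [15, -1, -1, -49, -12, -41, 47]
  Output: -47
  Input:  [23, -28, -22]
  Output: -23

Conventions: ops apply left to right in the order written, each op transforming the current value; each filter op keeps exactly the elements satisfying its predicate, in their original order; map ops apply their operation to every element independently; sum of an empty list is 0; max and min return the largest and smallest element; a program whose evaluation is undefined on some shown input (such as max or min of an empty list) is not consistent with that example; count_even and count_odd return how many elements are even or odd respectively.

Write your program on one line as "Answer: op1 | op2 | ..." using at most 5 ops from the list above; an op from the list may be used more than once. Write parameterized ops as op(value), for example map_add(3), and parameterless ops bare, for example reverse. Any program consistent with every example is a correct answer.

map_neg | sort_desc | sort_asc | min

Check, running the answer program on each example:
  [-12, -35, 41, 1, -29, 36, -38, 43] -> [12, 35, -41, -1, 29, -36, 38, -43] -> [38, 35, 29, 12, -1, -36, -41, -43] -> [-43, -41, -36, -1, 12, 29, 35, 38] -> -43
  [15, -1, -1, -49, -12, -41, 47] -> [-15, 1, 1, 49, 12, 41, -47] -> [49, 41, 12, 1, 1, -15, -47] -> [-47, -15, 1, 1, 12, 41, 49] -> -47
  [23, -28, -22] -> [-23, 28, 22] -> [28, 22, -23] -> [-23, 22, 28] -> -23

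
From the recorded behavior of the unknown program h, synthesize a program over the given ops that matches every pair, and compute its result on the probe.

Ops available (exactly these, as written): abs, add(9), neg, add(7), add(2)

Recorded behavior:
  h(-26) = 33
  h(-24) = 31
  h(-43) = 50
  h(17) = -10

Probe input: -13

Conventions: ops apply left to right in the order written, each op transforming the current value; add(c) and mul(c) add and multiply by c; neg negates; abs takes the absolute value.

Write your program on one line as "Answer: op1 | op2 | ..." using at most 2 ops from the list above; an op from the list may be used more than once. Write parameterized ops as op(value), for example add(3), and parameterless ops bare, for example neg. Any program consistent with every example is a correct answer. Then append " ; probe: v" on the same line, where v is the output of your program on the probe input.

neg | add(7) ; probe: 20

Check, running the answer program on each example:
  -26 -> 26 -> 33
  -24 -> 24 -> 31
  -43 -> 43 -> 50
  17 -> -17 -> -10
  probe: -13 -> 13 -> 20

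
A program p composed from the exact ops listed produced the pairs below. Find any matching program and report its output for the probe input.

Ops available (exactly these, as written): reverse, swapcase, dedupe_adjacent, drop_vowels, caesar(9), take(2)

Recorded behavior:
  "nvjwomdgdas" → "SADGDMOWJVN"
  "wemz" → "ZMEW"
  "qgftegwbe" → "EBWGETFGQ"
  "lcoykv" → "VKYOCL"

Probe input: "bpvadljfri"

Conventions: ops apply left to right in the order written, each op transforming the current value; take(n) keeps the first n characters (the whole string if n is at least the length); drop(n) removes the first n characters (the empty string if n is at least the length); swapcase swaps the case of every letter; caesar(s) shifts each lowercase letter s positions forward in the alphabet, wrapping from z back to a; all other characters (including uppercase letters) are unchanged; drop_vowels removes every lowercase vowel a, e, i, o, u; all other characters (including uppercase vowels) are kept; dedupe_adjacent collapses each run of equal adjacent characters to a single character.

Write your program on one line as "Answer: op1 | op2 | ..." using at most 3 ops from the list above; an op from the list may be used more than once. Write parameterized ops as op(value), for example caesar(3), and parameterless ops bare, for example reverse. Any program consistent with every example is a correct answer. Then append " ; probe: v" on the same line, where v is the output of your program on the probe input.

swapcase | reverse ; probe: "IRFJLDAVPB"

Check, running the answer program on each example:
  "nvjwomdgdas" -> "NVJWOMDGDAS" -> "SADGDMOWJVN"
  "wemz" -> "WEMZ" -> "ZMEW"
  "qgftegwbe" -> "QGFTEGWBE" -> "EBWGETFGQ"
  "lcoykv" -> "LCOYKV" -> "VKYOCL"
  probe: "bpvadljfri" -> "BPVADLJFRI" -> "IRFJLDAVPB"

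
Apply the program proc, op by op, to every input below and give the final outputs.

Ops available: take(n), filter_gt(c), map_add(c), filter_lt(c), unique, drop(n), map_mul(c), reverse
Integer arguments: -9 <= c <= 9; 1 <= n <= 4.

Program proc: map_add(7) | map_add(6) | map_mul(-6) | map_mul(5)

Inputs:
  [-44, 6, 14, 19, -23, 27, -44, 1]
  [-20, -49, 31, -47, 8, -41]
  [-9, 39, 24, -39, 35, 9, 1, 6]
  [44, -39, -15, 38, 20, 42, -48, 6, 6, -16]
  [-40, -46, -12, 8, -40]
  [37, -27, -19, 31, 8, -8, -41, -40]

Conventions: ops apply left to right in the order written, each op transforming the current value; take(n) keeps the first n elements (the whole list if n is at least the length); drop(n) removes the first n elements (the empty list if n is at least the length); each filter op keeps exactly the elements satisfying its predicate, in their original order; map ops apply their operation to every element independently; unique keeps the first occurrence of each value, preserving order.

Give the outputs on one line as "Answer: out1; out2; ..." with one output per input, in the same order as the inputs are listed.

Execution, op by op:
  [-44, 6, 14, 19, -23, 27, -44, 1] -> [-37, 13, 21, 26, -16, 34, -37, 8] -> [-31, 19, 27, 32, -10, 40, -31, 14] -> [186, -114, -162, -192, 60, -240, 186, -84] -> [930, -570, -810, -960, 300, -1200, 930, -420]
  [-20, -49, 31, -47, 8, -41] -> [-13, -42, 38, -40, 15, -34] -> [-7, -36, 44, -34, 21, -28] -> [42, 216, -264, 204, -126, 168] -> [210, 1080, -1320, 1020, -630, 840]
  [-9, 39, 24, -39, 35, 9, 1, 6] -> [-2, 46, 31, -32, 42, 16, 8, 13] -> [4, 52, 37, -26, 48, 22, 14, 19] -> [-24, -312, -222, 156, -288, -132, -84, -114] -> [-120, -1560, -1110, 780, -1440, -660, -420, -570]
  [44, -39, -15, 38, 20, 42, -48, 6, 6, -16] -> [51, -32, -8, 45, 27, 49, -41, 13, 13, -9] -> [57, -26, -2, 51, 33, 55, -35, 19, 19, -3] -> [-342, 156, 12, -306, -198, -330, 210, -114, -114, 18] -> [-1710, 780, 60, -1530, -990, -1650, 1050, -570, -570, 90]
  [-40, -46, -12, 8, -40] -> [-33, -39, -5, 15, -33] -> [-27, -33, 1, 21, -27] -> [162, 198, -6, -126, 162] -> [810, 990, -30, -630, 810]
  [37, -27, -19, 31, 8, -8, -41, -40] -> [44, -20, -12, 38, 15, -1, -34, -33] -> [50, -14, -6, 44, 21, 5, -28, -27] -> [-300, 84, 36, -264, -126, -30, 168, 162] -> [-1500, 420, 180, -1320, -630, -150, 840, 810]

[930, -570, -810, -960, 300, -1200, 930, -420]; [210, 1080, -1320, 1020, -630, 840]; [-120, -1560, -1110, 780, -1440, -660, -420, -570]; [-1710, 780, 60, -1530, -990, -1650, 1050, -570, -570, 90]; [810, 990, -30, -630, 810]; [-1500, 420, 180, -1320, -630, -150, 840, 810]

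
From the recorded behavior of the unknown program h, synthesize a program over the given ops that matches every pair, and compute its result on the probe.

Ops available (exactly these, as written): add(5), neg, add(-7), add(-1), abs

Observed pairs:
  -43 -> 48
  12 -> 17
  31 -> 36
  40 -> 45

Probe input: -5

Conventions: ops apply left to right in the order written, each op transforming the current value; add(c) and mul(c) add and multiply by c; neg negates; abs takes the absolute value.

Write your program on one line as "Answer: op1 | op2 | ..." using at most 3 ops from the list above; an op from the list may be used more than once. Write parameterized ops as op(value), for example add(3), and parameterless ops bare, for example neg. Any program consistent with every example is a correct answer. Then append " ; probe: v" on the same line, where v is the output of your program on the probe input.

abs | add(5) ; probe: 10

Check, running the answer program on each example:
  -43 -> 43 -> 48
  12 -> 12 -> 17
  31 -> 31 -> 36
  40 -> 40 -> 45
  probe: -5 -> 5 -> 10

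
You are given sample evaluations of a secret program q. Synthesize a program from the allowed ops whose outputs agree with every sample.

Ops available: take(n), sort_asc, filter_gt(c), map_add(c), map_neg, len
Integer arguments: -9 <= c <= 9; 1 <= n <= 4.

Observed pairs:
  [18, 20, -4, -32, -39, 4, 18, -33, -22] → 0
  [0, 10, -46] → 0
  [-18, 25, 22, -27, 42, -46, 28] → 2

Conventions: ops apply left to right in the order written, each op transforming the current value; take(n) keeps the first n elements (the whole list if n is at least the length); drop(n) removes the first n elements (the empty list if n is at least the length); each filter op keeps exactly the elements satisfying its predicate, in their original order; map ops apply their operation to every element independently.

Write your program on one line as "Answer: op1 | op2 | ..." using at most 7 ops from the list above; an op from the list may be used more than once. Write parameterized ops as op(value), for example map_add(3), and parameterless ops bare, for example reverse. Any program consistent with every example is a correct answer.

filter_gt(-8) | take(3) | map_add(-8) | map_add(-9) | filter_gt(7) | len

Check, running the answer program on each example:
  [18, 20, -4, -32, -39, 4, 18, -33, -22] -> [18, 20, -4, 4, 18] -> [18, 20, -4] -> [10, 12, -12] -> [1, 3, -21] -> [] -> 0
  [0, 10, -46] -> [0, 10] -> [0, 10] -> [-8, 2] -> [-17, -7] -> [] -> 0
  [-18, 25, 22, -27, 42, -46, 28] -> [25, 22, 42, 28] -> [25, 22, 42] -> [17, 14, 34] -> [8, 5, 25] -> [8, 25] -> 2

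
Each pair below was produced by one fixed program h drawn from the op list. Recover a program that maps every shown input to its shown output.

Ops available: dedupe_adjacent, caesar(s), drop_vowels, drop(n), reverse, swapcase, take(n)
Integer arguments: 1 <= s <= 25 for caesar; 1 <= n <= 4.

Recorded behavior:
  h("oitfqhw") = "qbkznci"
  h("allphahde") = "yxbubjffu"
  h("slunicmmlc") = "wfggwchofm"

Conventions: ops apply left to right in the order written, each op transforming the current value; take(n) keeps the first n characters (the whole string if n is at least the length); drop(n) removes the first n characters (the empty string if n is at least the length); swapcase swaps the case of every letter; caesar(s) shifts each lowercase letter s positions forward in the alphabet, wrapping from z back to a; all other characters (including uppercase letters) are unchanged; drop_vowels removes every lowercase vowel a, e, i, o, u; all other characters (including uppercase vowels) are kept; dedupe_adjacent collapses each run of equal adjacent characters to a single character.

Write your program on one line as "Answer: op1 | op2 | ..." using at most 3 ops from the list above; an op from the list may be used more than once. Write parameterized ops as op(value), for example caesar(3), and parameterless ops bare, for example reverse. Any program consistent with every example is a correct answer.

caesar(20) | reverse

Check, running the answer program on each example:
  "oitfqhw" -> "icnzkbq" -> "qbkznci"
  "allphahde" -> "uffjbubxy" -> "yxbubjffu"
  "slunicmmlc" -> "mfohcwggfw" -> "wfggwchofm"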